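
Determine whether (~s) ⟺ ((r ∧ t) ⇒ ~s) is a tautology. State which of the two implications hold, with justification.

Forward direction. Assume the antecedent. If t is true, the antecedent forces (t = T, r = F, s = F) or (t = T, r = T, s = F), and (r ∧ t) ⇒ ~s holds there. If t is false, (r ∧ t) ⇒ ~s reduces to true regardless of the other variables. Either way (r ∧ t) ⇒ ~s holds.

Converse. This fails. Under t = F, r = F, s = T, the left side is false but the right side is true.

Only the forward direction holds.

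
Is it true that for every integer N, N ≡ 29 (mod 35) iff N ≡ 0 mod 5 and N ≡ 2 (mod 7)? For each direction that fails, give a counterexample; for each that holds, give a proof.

(⇒) fails and (⇐) fails.

(⇒) This fails: N = 29 gives 29 ≡ 29 (mod 35) but 29 ≡ 4 (mod 5), so the conjunction on the right does not hold.

(⇐) This fails: N = 30 satisfies both congruences on the right (30 ≡ 0 mod 5 and 30 ≡ 2 mod 7) yet 30 ≡ 30 (mod 35), not 29.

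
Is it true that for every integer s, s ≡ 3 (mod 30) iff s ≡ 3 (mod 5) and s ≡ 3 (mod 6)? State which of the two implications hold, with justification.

(⟹) Suppose s ≡ 3 (mod 30); write s = 30j + 3. Since 5 ∣ 30, reducing mod 5 gives s ≡ 3 (mod 5); since 6 ∣ 30, reducing mod 6 gives s ≡ 3 (mod 6).

(⟸) Conversely, if s ≡ 3 (mod 5) and s ≡ 3 (mod 6), then by the Chinese remainder theorem s ≡ 3 (mod 30). This is exactly s ≡ 3 (mod 30).

Both directions hold.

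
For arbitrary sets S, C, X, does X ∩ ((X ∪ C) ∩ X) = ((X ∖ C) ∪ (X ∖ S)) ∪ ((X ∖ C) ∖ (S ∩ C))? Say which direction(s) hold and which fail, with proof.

The sets are not equal: only the reverse inclusion holds.

(⟸) Let x ∈ ((X ∖ C) ∪ (X ∖ S)) ∪ ((X ∖ C) ∖ (S ∩ C)). Then either x ∈ X and x ∉ S, C; or x ∈ S ∩ X and x ∉ C; or x ∈ C ∩ X and x ∉ S. In each case x ∈ X ∩ ((X ∪ C) ∩ X), so ((X ∖ C) ∪ (X ∖ S)) ∪ ((X ∖ C) ∖ (S ∩ C)) ⊆ X ∩ ((X ∪ C) ∩ X).

(⟹) This inclusion fails. Take S = {1}, C = {1}, X = {1}; then 1 ∈ X ∩ ((X ∪ C) ∩ X) but 1 ∉ ((X ∖ C) ∪ (X ∖ S)) ∪ ((X ∖ C) ∖ (S ∩ C)).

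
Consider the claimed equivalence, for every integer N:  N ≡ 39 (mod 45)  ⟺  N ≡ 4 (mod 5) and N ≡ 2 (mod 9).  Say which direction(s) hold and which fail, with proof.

(⇒) fails and (⇐) fails.

[⇒] This fails: N = 39 gives 39 ≡ 39 (mod 45) but 39 ≡ 3 (mod 9), so the conjunction on the right does not hold.

[⇐] This fails: N = 29 satisfies both congruences on the right (29 ≡ 4 mod 5 and 29 ≡ 2 mod 9) yet 29 ≡ 29 (mod 45), not 39.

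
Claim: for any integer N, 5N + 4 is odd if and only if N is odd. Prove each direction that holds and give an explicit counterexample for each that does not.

The biconditional holds.

(←) Suppose N is odd; write N = 2j + 1. Then 5N + 4 = 5·(2j + 1) + 4 = 2·5j + 9, which is odd.

(→) Suppose 5N + 4 is odd. Since 5 is odd, 5N and N have the same parity, so 5N + 4 ≡ N + 4 (mod 2). As 4 is even, 5N + 4 is odd exactly when N is odd. Thus N is odd.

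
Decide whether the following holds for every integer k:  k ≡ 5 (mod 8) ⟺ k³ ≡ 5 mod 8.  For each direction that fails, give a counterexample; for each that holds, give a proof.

Both directions hold; the statement is true.

Forward direction. Suppose k ≡ 5 (mod 8). Write k = 8j + 5. Then (8j + 5)³ = 512j³ + 960j² + 600j + 125 = 8(64j³ + 120j² + 75j + 15) + 5, so k³ ≡ 5 (mod 8).

Converse. Suppose k³ ≡ 5 (mod 8). The only residue r in {0, …, 7} with r³ ≡ 5 (mod 8) is r = 5, so k ≡ 5 (mod 8).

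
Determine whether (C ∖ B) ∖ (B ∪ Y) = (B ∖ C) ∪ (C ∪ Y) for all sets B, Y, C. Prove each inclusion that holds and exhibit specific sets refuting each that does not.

Forward inclusion. Let x ∈ (C ∖ B) ∖ (B ∪ Y). Then x ∈ C and x ∉ B, Y, from which x ∈ (B ∖ C) ∪ (C ∪ Y).

Reverse inclusion. This inclusion fails. Take B = {1}, Y = ∅, C = ∅; then 1 ∈ (B ∖ C) ∪ (C ∪ Y) but 1 ∉ (C ∖ B) ∖ (B ∪ Y).

Only the forward inclusion holds.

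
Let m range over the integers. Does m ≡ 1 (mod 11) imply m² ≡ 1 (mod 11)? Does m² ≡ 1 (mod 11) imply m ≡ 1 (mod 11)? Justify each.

(←) This fails: take m = 10. Then 10² = 100 ≡ 1 (mod 11), yet 10 ≡ 10 (mod 11), not 1.

(→) Suppose m ≡ 1 (mod 11). Write m = 11j + 1. Then (11j + 1)² = 121j² + 22j + 1 = 11(11j² + 2j) + 1, so m² ≡ 1 (mod 11).

Not equivalent: only (⇒) holds.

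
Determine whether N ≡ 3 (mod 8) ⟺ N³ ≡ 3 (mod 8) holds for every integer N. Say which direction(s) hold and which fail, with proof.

Both directions hold; the statement is true.

(⟹) Suppose N ≡ 3 (mod 8). Write N = 8j + 3. Then (8j + 3)³ = 512j³ + 576j² + 216j + 27 = 8(64j³ + 72j² + 27j + 3) + 3, so N³ ≡ 3 (mod 8).

(⟸) Conversely, suppose N³ ≡ 3 (mod 8). The only residue r in {0, …, 7} with r³ ≡ 3 (mod 8) is r = 3, so N ≡ 3 (mod 8).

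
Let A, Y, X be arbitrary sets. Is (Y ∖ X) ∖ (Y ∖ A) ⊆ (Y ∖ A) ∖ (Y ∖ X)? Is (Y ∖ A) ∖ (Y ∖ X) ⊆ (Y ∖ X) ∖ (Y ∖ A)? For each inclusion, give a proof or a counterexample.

Neither inclusion holds.

Forward inclusion. This inclusion fails. Take A = {1}, Y = {1}, X = ∅; then 1 ∈ (Y ∖ X) ∖ (Y ∖ A) but 1 ∉ (Y ∖ A) ∖ (Y ∖ X).

Reverse inclusion. This inclusion fails. Take A = ∅, Y = {1}, X = {1}; then 1 ∈ (Y ∖ A) ∖ (Y ∖ X) but 1 ∉ (Y ∖ X) ∖ (Y ∖ A).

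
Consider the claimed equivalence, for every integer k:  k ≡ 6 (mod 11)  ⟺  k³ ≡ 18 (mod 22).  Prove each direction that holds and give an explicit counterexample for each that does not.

(⇒) This fails: take k = 17. Then 17 ≡ 6 (mod 11), but 17³ = 4913 ≡ 7 (mod 22), not 18.

(⇐) Conversely, the residues r modulo 22 with r³ ≡ 18 (mod 22) are exactly {6}, and each is ≡ 6 (mod 11).

(⇒) fails; (⇐) holds.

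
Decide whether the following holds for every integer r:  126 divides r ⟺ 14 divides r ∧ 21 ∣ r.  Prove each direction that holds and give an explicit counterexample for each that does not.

The forward direction holds; the converse fails.

Forward direction. If 126 ∣ r, write r = 126q. Since 126 = 9·14, r = 14·(9q), so 14 ∣ r; and since 126 = 6·21, r = 21·(6q), so 21 ∣ r.

Converse. This fails: take r = 42. Both 14 ∣ 42 and 21 ∣ 42, yet 42 is not a multiple of 126 (since 42 = 0·126 + 42), so 126 ∤ 42.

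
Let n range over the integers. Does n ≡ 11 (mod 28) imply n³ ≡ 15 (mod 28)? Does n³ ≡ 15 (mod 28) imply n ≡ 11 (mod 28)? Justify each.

Only the forward direction holds.

(⇒) Suppose n ≡ 11 (mod 28). Write n = 28j + 11. Then (28j + 11)³ = 21952j³ + 25872j² + 10164j + 1331 = 28(784j³ + 924j² + 363j + 47) + 15, so n³ ≡ 15 (mod 28).

(⇐) This fails: take n = 15. Then 15³ = 3375 ≡ 15 (mod 28), yet 15 ≡ 15 (mod 28), not 11.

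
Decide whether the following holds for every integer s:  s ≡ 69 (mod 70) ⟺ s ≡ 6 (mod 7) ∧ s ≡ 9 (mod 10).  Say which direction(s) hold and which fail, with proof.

Equivalent; both directions hold.

(⇒) Suppose s ≡ 69 (mod 70); write s = 70j + 69. Since 7 ∣ 70, reducing mod 7 gives s ≡ 69 ≡ 6 (mod 7); since 10 ∣ 70, reducing mod 10 gives s ≡ 69 ≡ 9 (mod 10).

(⇐) Conversely, if s ≡ 6 (mod 7) and s ≡ 9 (mod 10), then by the Chinese remainder theorem s ≡ 69 (mod 70). This is exactly s ≡ 69 (mod 70).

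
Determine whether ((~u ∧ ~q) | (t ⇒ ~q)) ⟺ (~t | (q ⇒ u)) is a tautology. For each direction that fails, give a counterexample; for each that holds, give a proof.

[⇒] Assume the antecedent. If t is true, the antecedent forces (t = T, q = F, u = F) or (t = T, q = F, u = T), and ~t | (q ⇒ u) holds there. If t is false, ~t | (q ⇒ u) reduces to true regardless of the other variables. Either way ~t | (q ⇒ u) holds.

[⇐] This fails. Under t = T, q = T, u = T, the left side is false but the right side is true.

(⇒) holds; (⇐) fails.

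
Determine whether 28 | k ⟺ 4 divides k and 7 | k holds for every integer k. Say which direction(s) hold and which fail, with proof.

(⇒) If 28 ∣ k, write k = 28q. Since 28 = 7·4, k = 4·(7q), so 4 ∣ k; and since 28 = 4·7, k = 7·(4q), so 7 ∣ k.

(⇐) Suppose 4 ∣ k and 7 ∣ k. Any common multiple of 4 and 7 is a multiple of their lcm; here gcd(4, 7) = 1, so lcm(4, 7) = 4·7 = 28, so 28 ∣ k.

Equivalent; both directions hold.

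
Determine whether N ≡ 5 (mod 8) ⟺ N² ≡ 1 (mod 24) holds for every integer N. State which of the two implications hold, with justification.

(→) This fails: take N = 21. Then 21 ≡ 5 (mod 8), but 21² = 441 ≡ 9 (mod 24), not 1.

(←) This fails: take N = 1. Then 1² = 1 ≡ 1 (mod 24), yet 1 ≡ 1 (mod 8), not 5.

Both directions fail.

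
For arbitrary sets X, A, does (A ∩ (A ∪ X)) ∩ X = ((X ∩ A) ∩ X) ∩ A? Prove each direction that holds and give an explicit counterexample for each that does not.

(⊆) Let x ∈ (A ∩ (A ∪ X)) ∩ X. Then x ∈ X ∩ A, from which x ∈ ((X ∩ A) ∩ X) ∩ A.

(⊇) Let x ∈ ((X ∩ A) ∩ X) ∩ A. Then x ∈ X ∩ A, from which x ∈ (A ∩ (A ∪ X)) ∩ X.

Both inclusions hold.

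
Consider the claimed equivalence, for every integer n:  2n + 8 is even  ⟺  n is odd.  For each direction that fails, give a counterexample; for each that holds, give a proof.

[⇐] Suppose n is odd. Since 2 is even, 2n is even for every n, so 2n + 8 has the same parity as 8, which is even. Hence 2n + 8 is even.

[⇒] This fails: take n = 2. Then 2n + 8 = 12, which is even, yet n = 2 is even, not odd.

Only the reverse direction holds.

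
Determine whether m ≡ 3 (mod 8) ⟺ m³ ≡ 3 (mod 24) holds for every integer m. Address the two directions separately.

[⇐] The residues r modulo 24 with r³ ≡ 3 (mod 24) are exactly {3}, and each is ≡ 3 (mod 8).

[⇒] This fails: take m = 11. Then 11 ≡ 3 (mod 8), but 11³ = 1331 ≡ 11 (mod 24), not 3.

The forward direction fails; the converse holds.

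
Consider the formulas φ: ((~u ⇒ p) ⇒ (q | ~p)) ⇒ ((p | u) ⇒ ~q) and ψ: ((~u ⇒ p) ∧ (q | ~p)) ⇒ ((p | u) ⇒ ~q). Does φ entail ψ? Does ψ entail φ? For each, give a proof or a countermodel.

(→) Assume the antecedent. If q is true, the antecedent forces (u = F, q = T, p = F), and the consequent holds there. If q is false, the consequent reduces to true regardless of the other variables. Either way the consequent holds.

(←) Assume the antecedent. If q is true, the antecedent forces (u = F, q = T, p = F), and the consequent holds there. If q is false, the consequent reduces to true regardless of the other variables. Either way the consequent holds.

Equivalent; both directions hold.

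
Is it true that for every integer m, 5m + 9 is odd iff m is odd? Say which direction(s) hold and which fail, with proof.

Neither direction holds.

(⟹) This fails: m = 6 gives 5m + 9 = 39, which is odd, but 6 is even, not odd.

(⟸) This also fails: m = 5 is odd, but 5m + 9 = 34 is even, not odd.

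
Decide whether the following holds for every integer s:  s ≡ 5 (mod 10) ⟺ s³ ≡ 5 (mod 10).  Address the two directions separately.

Both directions hold; the statement is true.

Converse. For the converse, argue contrapositively. If s ≢ 5 (mod 10), then s is congruent to one of 0, 1, 2, 3, 4, 6, 7, 8, 9 modulo 10, and these give s³ ≡ 0, 1, 8, 7, 4, 6, 3, 2, 9 respectively — never 5.

Forward direction. Suppose s ≡ 5 (mod 10). Write s = 10j + 5. Then (10j + 5)³ = 1000j³ + 1500j² + 750j + 125 = 10(100j³ + 150j² + 75j + 12) + 5, so s³ ≡ 5 (mod 10).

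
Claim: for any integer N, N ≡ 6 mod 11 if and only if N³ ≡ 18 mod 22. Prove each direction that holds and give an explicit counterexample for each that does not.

The forward direction fails; the converse holds.

(⇒) This fails: take N = 17. Then 17 ≡ 6 (mod 11), but 17³ = 4913 ≡ 7 (mod 22), not 18.

(⇐) Conversely, the residues r modulo 22 with r³ ≡ 18 (mod 22) are exactly {6}, and each is ≡ 6 (mod 11).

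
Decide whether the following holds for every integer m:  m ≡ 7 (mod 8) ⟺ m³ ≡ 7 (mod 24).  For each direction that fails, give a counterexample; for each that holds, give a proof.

(→) This fails: take m = 15. Then 15 ≡ 7 (mod 8), but 15³ = 3375 ≡ 15 (mod 24), not 7.

(←) Conversely, the residues r modulo 24 with r³ ≡ 7 (mod 24) are exactly {7}, and each is ≡ 7 (mod 8).

(⇒) fails; (⇐) holds.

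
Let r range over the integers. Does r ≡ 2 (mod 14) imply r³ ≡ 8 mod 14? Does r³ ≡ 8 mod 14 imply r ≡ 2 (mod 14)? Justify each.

(⇐) This fails: take r = 4. Then 4³ = 64 ≡ 8 (mod 14), yet 4 ≡ 4 (mod 14), not 2.

(⇒) Suppose r ≡ 2 (mod 14). Write r = 14j + 2. Then (14j + 2)³ = 2744j³ + 1176j² + 168j + 8 = 14(196j³ + 84j² + 12j) + 8, so r³ ≡ 8 (mod 14).

The forward direction holds; the converse fails.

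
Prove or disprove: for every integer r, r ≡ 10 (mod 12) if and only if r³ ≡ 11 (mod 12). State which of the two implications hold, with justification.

(→) This fails: take r = 10. Then 10 ≡ 10 (mod 12), but 10³ = 1000 ≡ 4 (mod 12), not 11.

(←) This fails: take r = 11. Then 11³ = 1331 ≡ 11 (mod 12), yet 11 ≡ 11 (mod 12), not 10.

(⇒) fails and (⇐) fails.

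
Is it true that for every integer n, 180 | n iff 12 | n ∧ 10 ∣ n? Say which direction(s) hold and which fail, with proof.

(⇒) If 180 ∣ n, write n = 180q. Since 180 = 15·12, n = 12·(15q), so 12 ∣ n; and since 180 = 18·10, n = 10·(18q), so 10 ∣ n.

(⇐) This fails: take n = 60. Both 12 ∣ 60 and 10 ∣ 60, yet 60 is not a multiple of 180 (since 60 = 0·180 + 60), so 180 ∤ 60.

The forward direction holds; the converse fails.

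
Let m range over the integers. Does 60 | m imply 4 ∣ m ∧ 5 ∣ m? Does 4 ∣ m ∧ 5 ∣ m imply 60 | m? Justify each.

(⇒) If 60 ∣ m, write m = 60q. Since 60 = 15·4, m = 4·(15q), so 4 ∣ m; and since 60 = 12·5, m = 5·(12q), so 5 ∣ m.

(⇐) This fails: take m = 20. Both 4 ∣ 20 and 5 ∣ 20, yet 20 is not a multiple of 60 (since 20 = 0·60 + 20), so 60 ∤ 20.

The forward direction holds; the converse fails.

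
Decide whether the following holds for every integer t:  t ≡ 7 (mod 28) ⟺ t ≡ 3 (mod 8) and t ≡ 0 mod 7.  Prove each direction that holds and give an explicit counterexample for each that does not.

(⇒) This fails: t = 7 gives 7 ≡ 7 (mod 28) but 7 ≡ 7 (mod 8), so the conjunction on the right does not hold.

(⇐) Conversely, if t ≡ 3 (mod 8) and t ≡ 0 (mod 7), then by the Chinese remainder theorem t ≡ 35 (mod 56). Since 35 ≡ 7 (mod 28) and 28 ∣ 56, we get t ≡ 7 (mod 28).

Only the reverse direction holds.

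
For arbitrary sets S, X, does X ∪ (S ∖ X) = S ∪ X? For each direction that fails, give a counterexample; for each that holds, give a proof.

(⊆) Let x ∈ X ∪ (S ∖ X). Then either x ∈ S and x ∉ X; or x ∈ X and x ∉ S; or x ∈ S ∩ X. In each case x ∈ S ∪ X, so X ∪ (S ∖ X) ⊆ S ∪ X.

(⊇) Let x ∈ S ∪ X. Then either x ∈ S and x ∉ X; or x ∈ X and x ∉ S; or x ∈ S ∩ X. In each case x ∈ X ∪ (S ∖ X), so S ∪ X ⊆ X ∪ (S ∖ X).

Both inclusions hold.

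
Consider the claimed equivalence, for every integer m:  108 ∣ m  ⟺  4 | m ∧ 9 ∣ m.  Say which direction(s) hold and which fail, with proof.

The forward direction holds; the converse fails.

Forward direction. If 108 ∣ m, write m = 108q. Since 108 = 27·4, m = 4·(27q), so 4 ∣ m; and since 108 = 12·9, m = 9·(12q), so 9 ∣ m.

Converse. This fails: take m = 36. Both 4 ∣ 36 and 9 ∣ 36, yet 36 is not a multiple of 108 (since 36 = 0·108 + 36), so 108 ∤ 36.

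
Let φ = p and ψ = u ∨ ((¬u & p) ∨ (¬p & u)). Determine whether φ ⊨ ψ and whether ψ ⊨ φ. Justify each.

The forward direction holds; the converse fails.

Converse. This fails. Under p = F, u = T, the left side is false but the right side is true.

Forward direction. Assume the antecedent. If p is true, u ∨ ((¬u & p) ∨ (¬p & u)) reduces to true regardless of the other variables. If p is false, the antecedent cannot hold. Either way u ∨ ((¬u & p) ∨ (¬p & u)) holds.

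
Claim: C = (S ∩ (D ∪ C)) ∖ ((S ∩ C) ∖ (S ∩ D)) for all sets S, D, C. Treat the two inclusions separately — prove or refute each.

Both inclusions fail.

(⊆) This inclusion fails. Take S = ∅, D = ∅, C = {1}; then 1 ∈ C but 1 ∉ (S ∩ (D ∪ C)) ∖ ((S ∩ C) ∖ (S ∩ D)).

(⊇) This inclusion fails. Take S = {1}, D = {1}, C = ∅; then 1 ∈ (S ∩ (D ∪ C)) ∖ ((S ∩ C) ∖ (S ∩ D)) but 1 ∉ C.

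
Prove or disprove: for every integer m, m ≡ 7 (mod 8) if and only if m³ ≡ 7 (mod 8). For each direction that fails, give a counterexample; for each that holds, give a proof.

(⇒) Suppose m ≡ 7 (mod 8). Write m = 8j + 7. Then (8j + 7)³ = 512j³ + 1344j² + 1176j + 343 = 8(64j³ + 168j² + 147j + 42) + 7, so m³ ≡ 7 (mod 8).

(⇐) Conversely, suppose m³ ≡ 7 (mod 8). The only residue r in {0, …, 7} with r³ ≡ 7 (mod 8) is r = 7, so m ≡ 7 (mod 8).

The biconditional holds.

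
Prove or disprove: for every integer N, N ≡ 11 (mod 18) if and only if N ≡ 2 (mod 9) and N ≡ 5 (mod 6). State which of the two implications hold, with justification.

The biconditional holds.

(⟸) If N ≡ 2 (mod 9) and N ≡ 5 (mod 6), then by the Chinese remainder theorem N ≡ 11 (mod 18). This is exactly N ≡ 11 (mod 18).

(⟹) Suppose N ≡ 11 (mod 18); write N = 18j + 11. Since 9 ∣ 18, reducing mod 9 gives N ≡ 11 ≡ 2 (mod 9); since 6 ∣ 18, reducing mod 6 gives N ≡ 11 ≡ 5 (mod 6).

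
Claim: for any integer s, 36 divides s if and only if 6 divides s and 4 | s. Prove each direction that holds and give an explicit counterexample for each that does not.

Only the forward direction holds.

Forward direction. If 36 ∣ s, write s = 36q. Since 36 = 6·6, s = 6·(6q), so 6 ∣ s; and since 36 = 9·4, s = 4·(9q), so 4 ∣ s.

Converse. This fails: take s = 12. Both 6 ∣ 12 and 4 ∣ 12, yet 12 is not a multiple of 36 (since 12 = 0·36 + 12), so 36 ∤ 12.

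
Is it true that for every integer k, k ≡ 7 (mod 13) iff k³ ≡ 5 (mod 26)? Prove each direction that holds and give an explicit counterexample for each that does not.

[⇒] This fails: take k = 20. Then 20 ≡ 7 (mod 13), but 20³ = 8000 ≡ 18 (mod 26), not 5.

[⇐] This fails: take k = 11. Then 11³ = 1331 ≡ 5 (mod 26), yet 11 ≡ 11 (mod 13), not 7.

Both directions fail.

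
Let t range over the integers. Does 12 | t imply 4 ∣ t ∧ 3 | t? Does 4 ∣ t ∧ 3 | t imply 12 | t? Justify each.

Both implications hold.

(⟸) Suppose 4 ∣ t and 3 ∣ t. Any common multiple of 4 and 3 is a multiple of their lcm; here gcd(4, 3) = 1, so lcm(4, 3) = 4·3 = 12, so 12 ∣ t.

(⟹) If 12 ∣ t, write t = 12q. Since 12 = 3·4, t = 4·(3q), so 4 ∣ t; and since 12 = 4·3, t = 3·(4q), so 3 ∣ t.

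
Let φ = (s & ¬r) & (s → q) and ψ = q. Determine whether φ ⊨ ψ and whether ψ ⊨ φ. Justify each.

The forward direction holds; the converse fails.

(→) Assume the antecedent. If q is true, q reduces to true regardless of the other variables. If q is false, the antecedent cannot hold. Either way q holds.

(←) This fails. Under q = T, s = F, r = F, the left side is false but the right side is true.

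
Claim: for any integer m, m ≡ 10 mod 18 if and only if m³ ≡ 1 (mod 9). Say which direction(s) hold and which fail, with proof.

Forward direction. Suppose m ≡ 10 (mod 18). Then m³ ≡ 10³ = 1000 (mod 18), and since 9 ∣ 18, also m³ ≡ 1 (mod 9).

Converse. This fails: take m = 1. Then 1³ = 1 ≡ 1 (mod 9), yet 1 ≡ 1 (mod 18), not 10.

Only the forward direction holds.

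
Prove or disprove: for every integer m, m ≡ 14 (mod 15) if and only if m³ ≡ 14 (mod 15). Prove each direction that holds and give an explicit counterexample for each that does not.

Both implications hold.

Forward direction. Suppose m ≡ 14 (mod 15). Write m = 15j + 14. Then (15j + 14)³ = 3375j³ + 9450j² + 8820j + 2744 = 15(225j³ + 630j² + 588j + 182) + 14, so m³ ≡ 14 (mod 15).

Converse. Suppose m³ ≡ 14 (mod 15). The only residue r in {0, …, 14} with r³ ≡ 14 (mod 15) is r = 14, so m ≡ 14 (mod 15).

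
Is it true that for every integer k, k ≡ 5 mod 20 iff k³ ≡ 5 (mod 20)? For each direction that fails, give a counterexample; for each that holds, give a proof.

(⟹) Suppose k ≡ 5 mod 20. Write k = 20j + 5. Then (20j + 5)³ = 8000j³ + 6000j² + 1500j + 125 = 20(400j³ + 300j² + 75j + 6) + 5, so k³ ≡ 5 (mod 20).

(⟸) Conversely, suppose k³ ≡ 5 (mod 20). The only residue r in {0, …, 19} with r³ ≡ 5 (mod 20) is r = 5, so k ≡ 5 (mod 20).

The biconditional holds.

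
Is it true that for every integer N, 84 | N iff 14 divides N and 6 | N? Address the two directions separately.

Not equivalent: only (⇒) holds.

(⇐) This fails: take N = 42. Both 14 ∣ 42 and 6 ∣ 42, yet 42 is not a multiple of 84 (since 42 = 0·84 + 42), so 84 ∤ 42.

(⇒) If 84 ∣ N, write N = 84q. Since 84 = 6·14, N = 14·(6q), so 14 ∣ N; and since 84 = 14·6, N = 6·(14q), so 6 ∣ N.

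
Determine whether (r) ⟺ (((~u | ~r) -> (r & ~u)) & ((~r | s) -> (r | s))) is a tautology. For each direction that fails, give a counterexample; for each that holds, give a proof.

(⇒) Assume the antecedent. If s is true, the antecedent forces (s = T, r = T, u = F) or (s = T, r = T, u = T), and the consequent holds there. If s is false, the antecedent forces (s = F, r = T, u = F) or (s = F, r = T, u = T), and the consequent holds there. Either way the consequent holds.

(⇐) Assume the antecedent. If s is true, the antecedent forces (s = T, r = T, u = F) or (s = T, r = T, u = T), and r holds there. If s is false, the antecedent forces (s = F, r = T, u = F) or (s = F, r = T, u = T), and r holds there. Either way r holds.

Both directions hold.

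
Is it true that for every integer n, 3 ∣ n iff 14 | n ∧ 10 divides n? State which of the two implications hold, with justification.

(⇒) fails and (⇐) fails.

Forward direction. This fails: take n = 3. Certainly 3 ∣ 3, but 14 ∤ 3.

Converse. This fails: take n = 70. Both 14 ∣ 70 and 10 ∣ 70, yet 70 is not a multiple of 3 (since 70 = 23·3 + 1), so 3 ∤ 70.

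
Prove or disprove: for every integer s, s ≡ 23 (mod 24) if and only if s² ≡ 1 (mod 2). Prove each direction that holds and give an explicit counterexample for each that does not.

Forward direction. Suppose s ≡ 23 (mod 24). Then s² ≡ 23² = 529 (mod 24), and since 2 ∣ 24, also s² ≡ 1 (mod 2).

Converse. This fails: take s = 1. Then 1² = 1 ≡ 1 (mod 2), yet 1 ≡ 1 (mod 24), not 23.

The forward direction holds; the converse fails.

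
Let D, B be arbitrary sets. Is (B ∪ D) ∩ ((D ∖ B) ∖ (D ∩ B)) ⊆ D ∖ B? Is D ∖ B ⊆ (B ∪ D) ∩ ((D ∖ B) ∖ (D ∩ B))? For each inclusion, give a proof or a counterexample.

Both inclusions hold; the sets are equal.

(⊇) Let x ∈ D ∖ B. Then x ∈ D and x ∉ B, from which x ∈ (B ∪ D) ∩ ((D ∖ B) ∖ (D ∩ B)).

(⊆) Let x ∈ (B ∪ D) ∩ ((D ∖ B) ∖ (D ∩ B)). Then x ∈ D and x ∉ B, from which x ∈ D ∖ B.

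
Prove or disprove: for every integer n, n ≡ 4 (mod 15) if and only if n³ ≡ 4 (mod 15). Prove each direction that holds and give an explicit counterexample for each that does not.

Both directions hold.

(⇐) Suppose n³ ≡ 4 (mod 15). The only residue r in {0, …, 14} with r³ ≡ 4 (mod 15) is r = 4, so n ≡ 4 (mod 15).

(⇒) Suppose n ≡ 4 (mod 15). Write n = 15j + 4. Then (15j + 4)³ = 3375j³ + 2700j² + 720j + 64 = 15(225j³ + 180j² + 48j + 4) + 4, so n³ ≡ 4 (mod 15).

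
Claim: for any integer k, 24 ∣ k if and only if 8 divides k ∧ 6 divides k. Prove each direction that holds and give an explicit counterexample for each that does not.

Equivalent; both directions hold.

(→) If 24 ∣ k, write k = 24q. Since 24 = 3·8, k = 8·(3q), so 8 ∣ k; and since 24 = 4·6, k = 6·(4q), so 6 ∣ k.

(←) Suppose 8 ∣ k and 6 ∣ k. Any common multiple of 8 and 6 is a multiple of their lcm; here lcm(8, 6) = 8·6/gcd(8, 6) = 48/2 = 24, so 24 ∣ k.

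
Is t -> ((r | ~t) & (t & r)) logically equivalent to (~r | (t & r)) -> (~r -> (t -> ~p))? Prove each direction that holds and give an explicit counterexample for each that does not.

The forward direction holds; the converse fails.

[⇒] Assume the antecedent. If r is true, the consequent reduces to true regardless of the other variables. If r is false, the antecedent forces (r = F, p = F, t = F) or (r = F, p = T, t = F), and the consequent holds there. Either way the consequent holds.

[⇐] This fails. Under r = F, p = F, t = T, the left side is false but the right side is true.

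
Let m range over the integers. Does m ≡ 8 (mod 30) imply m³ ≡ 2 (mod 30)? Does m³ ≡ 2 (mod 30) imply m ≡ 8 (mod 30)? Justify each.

(⇒) Suppose m ≡ 8 (mod 30). Write m = 30j + 8. Then (30j + 8)³ = 27000j³ + 21600j² + 5760j + 512 = 30(900j³ + 720j² + 192j + 17) + 2, so m³ ≡ 2 (mod 30).

(⇐) Conversely, suppose m³ ≡ 2 (mod 30). The only residue r in {0, …, 29} with r³ ≡ 2 (mod 30) is r = 8, so m ≡ 8 (mod 30).

Both directions hold.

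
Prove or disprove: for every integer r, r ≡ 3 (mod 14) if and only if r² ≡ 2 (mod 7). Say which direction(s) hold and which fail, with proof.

Not equivalent: only (⇒) holds.

(⇒) Suppose r ≡ 3 (mod 14). Then r² ≡ 3² = 9 (mod 14), and since 7 ∣ 14, also r² ≡ 2 (mod 7).

(⇐) This fails: take r = 4. Then 4² = 16 ≡ 2 (mod 7), yet 4 ≡ 4 (mod 14), not 3.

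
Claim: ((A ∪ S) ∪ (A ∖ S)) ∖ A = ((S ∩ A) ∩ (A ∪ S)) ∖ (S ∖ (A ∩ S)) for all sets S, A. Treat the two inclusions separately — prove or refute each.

(⟹) This inclusion fails. Take S = {1}, A = ∅; then 1 ∈ ((A ∪ S) ∪ (A ∖ S)) ∖ A but 1 ∉ ((S ∩ A) ∩ (A ∪ S)) ∖ (S ∖ (A ∩ S)).

(⟸) This inclusion fails. Take S = {1}, A = {1}; then 1 ∈ ((S ∩ A) ∩ (A ∪ S)) ∖ (S ∖ (A ∩ S)) but 1 ∉ ((A ∪ S) ∪ (A ∖ S)) ∖ A.

(⊆) fails and (⊇) fails.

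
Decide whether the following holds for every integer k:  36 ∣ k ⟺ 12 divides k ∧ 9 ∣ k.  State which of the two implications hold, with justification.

Forward direction. If 36 ∣ k, write k = 36q. Since 36 = 3·12, k = 12·(3q), so 12 ∣ k; and since 36 = 4·9, k = 9·(4q), so 9 ∣ k.

Converse. Suppose 12 ∣ k and 9 ∣ k. Any common multiple of 12 and 9 is a multiple of their lcm; here lcm(12, 9) = 12·9/gcd(12, 9) = 108/3 = 36, so 36 ∣ k.

Both implications hold.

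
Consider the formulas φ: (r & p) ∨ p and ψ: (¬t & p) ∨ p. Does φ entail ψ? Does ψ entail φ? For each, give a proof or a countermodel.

Equivalent; both directions hold.

(⇒) Assume the antecedent. If t is true, the antecedent forces (t = T, r = F, p = T) or (t = T, r = T, p = T), and (¬t & p) ∨ p holds there. If t is false, the antecedent forces (t = F, r = F, p = T) or (t = F, r = T, p = T), and (¬t & p) ∨ p holds there. Either way (¬t & p) ∨ p holds.

(⇐) Assume the antecedent. If t is true, the antecedent forces (t = T, r = F, p = T) or (t = T, r = T, p = T), and (r & p) ∨ p holds there. If t is false, the antecedent forces (t = F, r = F, p = T) or (t = F, r = T, p = T), and (r & p) ∨ p holds there. Either way (r & p) ∨ p holds.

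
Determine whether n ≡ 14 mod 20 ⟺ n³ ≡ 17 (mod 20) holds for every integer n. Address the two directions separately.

(⟹) This fails: take n = 14. Then 14 ≡ 14 (mod 20), but 14³ = 2744 ≡ 4 (mod 20), not 17.

(⟸) This fails: take n = 13. Then 13³ = 2197 ≡ 17 (mod 20), yet 13 ≡ 13 (mod 20), not 14.

Both directions fail.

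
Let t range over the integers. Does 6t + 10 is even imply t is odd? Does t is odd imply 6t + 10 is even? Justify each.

(⇒) This fails: take t = 4. Then 6t + 10 = 34, which is even, yet t = 4 is even, not odd.

(⇐) Suppose t is odd. Since 6 is even, 6t is even for every t, so 6t + 10 has the same parity as 10, which is even. Hence 6t + 10 is even.

The forward direction fails; the converse holds.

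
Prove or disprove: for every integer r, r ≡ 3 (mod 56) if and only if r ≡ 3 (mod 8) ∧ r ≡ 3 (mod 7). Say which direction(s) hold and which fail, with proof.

Both directions hold; the statement is true.

(⟹) Suppose r ≡ 3 (mod 56); write r = 56j + 3. Since 8 ∣ 56, reducing mod 8 gives r ≡ 3 (mod 8); since 7 ∣ 56, reducing mod 7 gives r ≡ 3 (mod 7).

(⟸) Conversely, if r ≡ 3 (mod 8) and r ≡ 3 (mod 7), then by the Chinese remainder theorem r ≡ 3 (mod 56). This is exactly r ≡ 3 (mod 56).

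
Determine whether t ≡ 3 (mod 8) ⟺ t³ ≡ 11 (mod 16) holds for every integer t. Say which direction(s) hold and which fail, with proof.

(←) The residues r modulo 16 with r³ ≡ 11 (mod 16) are exactly {3}, and each is ≡ 3 (mod 8).

(→) This fails: take t = 11. Then 11 ≡ 3 (mod 8), but 11³ = 1331 ≡ 3 (mod 16), not 11.

The forward direction fails; the converse holds.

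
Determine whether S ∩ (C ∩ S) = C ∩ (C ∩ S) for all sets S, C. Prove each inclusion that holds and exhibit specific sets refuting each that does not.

Both inclusions hold.

(⊆) Let x ∈ S ∩ (C ∩ S). Then x ∈ S ∩ C, from which x ∈ C ∩ (C ∩ S).

(⊇) Let x ∈ C ∩ (C ∩ S). Then x ∈ S ∩ C, from which x ∈ S ∩ (C ∩ S).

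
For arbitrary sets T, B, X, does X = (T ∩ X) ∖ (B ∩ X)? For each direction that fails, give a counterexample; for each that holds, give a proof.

The sets are not equal: only the reverse inclusion holds.

Reverse inclusion. Let x ∈ (T ∩ X) ∖ (B ∩ X). Then x ∈ T ∩ X and x ∉ B, from which x ∈ X.

Forward inclusion. This inclusion fails. Take T = ∅, B = ∅, X = {1}; then 1 ∈ X but 1 ∉ (T ∩ X) ∖ (B ∩ X).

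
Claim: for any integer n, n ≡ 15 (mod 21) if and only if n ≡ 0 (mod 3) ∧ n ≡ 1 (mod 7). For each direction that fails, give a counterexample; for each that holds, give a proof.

Forward direction. Suppose n ≡ 15 (mod 21); write n = 21j + 15. Since 3 ∣ 21, reducing mod 3 gives n ≡ 15 ≡ 0 (mod 3); since 7 ∣ 21, reducing mod 7 gives n ≡ 15 ≡ 1 (mod 7).

Converse. If n ≡ 0 (mod 3) and n ≡ 1 (mod 7), then by the Chinese remainder theorem n ≡ 15 (mod 21). This is exactly n ≡ 15 (mod 21).

Equivalent; both directions hold.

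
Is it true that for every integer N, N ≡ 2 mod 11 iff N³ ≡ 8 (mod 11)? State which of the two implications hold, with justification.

[⇒] Suppose N ≡ 2 mod 11. Write N = 11j + 2. Then (11j + 2)³ = 1331j³ + 726j² + 132j + 8 = 11(121j³ + 66j² + 12j) + 8, so N³ ≡ 8 (mod 11).

[⇐] Conversely, suppose N³ ≡ 8 (mod 11). The only residue r in {0, …, 10} with r³ ≡ 8 (mod 11) is r = 2, so N ≡ 2 (mod 11).

Both directions hold.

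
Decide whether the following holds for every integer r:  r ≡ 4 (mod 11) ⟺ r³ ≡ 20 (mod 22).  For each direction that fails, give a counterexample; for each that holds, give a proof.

(⇒) fails; (⇐) holds.

(⟹) This fails: take r = 15. Then 15 ≡ 4 (mod 11), but 15³ = 3375 ≡ 9 (mod 22), not 20.

(⟸) Conversely, the residues r modulo 22 with r³ ≡ 20 (mod 22) are exactly {4}, and each is ≡ 4 (mod 11).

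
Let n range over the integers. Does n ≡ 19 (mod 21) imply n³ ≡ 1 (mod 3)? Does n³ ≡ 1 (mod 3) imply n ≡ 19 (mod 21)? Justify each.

(⇒) Suppose n ≡ 19 (mod 21). Then n³ ≡ 19³ = 6859 (mod 21), and since 3 ∣ 21, also n³ ≡ 1 (mod 3).

(⇐) This fails: take n = 1. Then 1³ = 1 ≡ 1 (mod 3), yet 1 ≡ 1 (mod 21), not 19.

The forward direction holds; the converse fails.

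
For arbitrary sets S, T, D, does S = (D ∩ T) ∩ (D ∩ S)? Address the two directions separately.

(⊆) fails; (⊇) holds.

Forward inclusion. This inclusion fails. Take S = {1}, T = ∅, D = ∅; then 1 ∈ S but 1 ∉ (D ∩ T) ∩ (D ∩ S).

Reverse inclusion. Let x ∈ (D ∩ T) ∩ (D ∩ S). Then x ∈ S ∩ T ∩ D, from which x ∈ S.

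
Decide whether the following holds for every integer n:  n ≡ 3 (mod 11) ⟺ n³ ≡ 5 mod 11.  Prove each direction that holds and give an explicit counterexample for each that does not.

Both implications hold.

(→) Suppose n ≡ 3 (mod 11). Write n = 11j + 3. Then (11j + 3)³ = 1331j³ + 1089j² + 297j + 27 = 11(121j³ + 99j² + 27j + 2) + 5, so n³ ≡ 5 (mod 11).

(←) For the converse, argue contrapositively. If n ≢ 3 (mod 11), then n is congruent to one of 0, 1, 2, 4, 5, 6, 7, 8, 9, 10 modulo 11, and these give n³ ≡ 0, 1, 8, 9, 4, 7, 2, 6, 3, 10 respectively — never 5.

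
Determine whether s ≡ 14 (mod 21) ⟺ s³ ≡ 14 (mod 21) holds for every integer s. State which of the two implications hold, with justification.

The biconditional holds.

[⇒] Suppose s ≡ 14 (mod 21). Write s = 21j + 14. Then (21j + 14)³ = 9261j³ + 18522j² + 12348j + 2744 = 21(441j³ + 882j² + 588j + 130) + 14, so s³ ≡ 14 (mod 21).

[⇐] Conversely, suppose s³ ≡ 14 (mod 21). The only residue r in {0, …, 20} with r³ ≡ 14 (mod 21) is r = 14, so s ≡ 14 (mod 21).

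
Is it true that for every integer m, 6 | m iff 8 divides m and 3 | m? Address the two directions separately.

(→) This fails: take m = 6. Certainly 6 ∣ 6, but 8 ∤ 6.

(←) Suppose 8 ∣ m and 3 ∣ m. Any common multiple of 8 and 3 is a multiple of their lcm; here gcd(8, 3) = 1, so lcm(8, 3) = 8·3 = 24, so 24 ∣ m. Since 6 ∣ 24, it follows that 6 ∣ m.

(⇒) fails; (⇐) holds.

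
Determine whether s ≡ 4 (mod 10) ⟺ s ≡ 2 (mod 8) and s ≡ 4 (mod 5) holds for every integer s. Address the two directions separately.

[⇒] This fails: s = 24 gives 24 ≡ 4 (mod 10) but 24 ≡ 0 (mod 8), so the conjunction on the right does not hold.

[⇐] Conversely, if s ≡ 2 (mod 8) and s ≡ 4 (mod 5), then by the Chinese remainder theorem s ≡ 34 (mod 40). Since 34 ≡ 4 (mod 10) and 10 ∣ 40, we get s ≡ 4 (mod 10).

Only the converse holds.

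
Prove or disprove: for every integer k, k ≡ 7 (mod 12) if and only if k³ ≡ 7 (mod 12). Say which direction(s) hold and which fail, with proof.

Both directions hold; the statement is true.

Forward direction. Suppose k ≡ 7 (mod 12). Write k = 12j + 7. Then (12j + 7)³ = 1728j³ + 3024j² + 1764j + 343 = 12(144j³ + 252j² + 147j + 28) + 7, so k³ ≡ 7 (mod 12).

Converse. For the converse, argue contrapositively. If k ≢ 7 (mod 12), then k is congruent to one of 0, 1, 2, 3, 4, 5, 6, 8, 9, 10, 11 modulo 12, and these give k³ ≡ 0, 1, 8, 3, 4, 5, 0, 8, 9, 4, 11 respectively — never 7.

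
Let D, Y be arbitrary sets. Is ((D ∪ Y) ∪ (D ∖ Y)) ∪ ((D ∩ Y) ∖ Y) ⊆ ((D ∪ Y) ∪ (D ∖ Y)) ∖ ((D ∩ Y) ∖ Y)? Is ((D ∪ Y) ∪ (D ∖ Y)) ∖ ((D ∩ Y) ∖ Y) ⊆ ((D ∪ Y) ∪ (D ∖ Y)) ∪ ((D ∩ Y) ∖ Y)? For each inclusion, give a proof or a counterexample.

(⟹) Let x ∈ ((D ∪ Y) ∪ (D ∖ Y)) ∪ ((D ∩ Y) ∖ Y). Then either x ∈ D and x ∉ Y; or x ∈ Y and x ∉ D; or x ∈ D ∩ Y. In each case x ∈ ((D ∪ Y) ∪ (D ∖ Y)) ∖ ((D ∩ Y) ∖ Y), so ((D ∪ Y) ∪ (D ∖ Y)) ∪ ((D ∩ Y) ∖ Y) ⊆ ((D ∪ Y) ∪ (D ∖ Y)) ∖ ((D ∩ Y) ∖ Y).

(⟸) Let x ∈ ((D ∪ Y) ∪ (D ∖ Y)) ∖ ((D ∩ Y) ∖ Y). Then either x ∈ D and x ∉ Y; or x ∈ Y and x ∉ D; or x ∈ D ∩ Y. In each case x ∈ ((D ∪ Y) ∪ (D ∖ Y)) ∪ ((D ∩ Y) ∖ Y), so ((D ∪ Y) ∪ (D ∖ Y)) ∖ ((D ∩ Y) ∖ Y) ⊆ ((D ∪ Y) ∪ (D ∖ Y)) ∪ ((D ∩ Y) ∖ Y).

The two sets are equal.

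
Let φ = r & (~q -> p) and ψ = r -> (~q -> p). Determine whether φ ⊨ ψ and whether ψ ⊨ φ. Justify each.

The forward direction holds; the converse fails.

(⟸) This fails. Under r = F, p = F, q = F, the left side is false but the right side is true.

(⟹) Assume the antecedent. If p is true, r -> (~q -> p) reduces to true regardless of the other variables. If p is false, the antecedent forces (r = T, p = F, q = T), and r -> (~q -> p) holds there. Either way r -> (~q -> p) holds.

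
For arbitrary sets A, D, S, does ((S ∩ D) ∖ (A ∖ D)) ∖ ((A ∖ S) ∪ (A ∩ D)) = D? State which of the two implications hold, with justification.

Forward inclusion. Let x ∈ ((S ∩ D) ∖ (A ∖ D)) ∖ ((A ∖ S) ∪ (A ∩ D)). Then x ∈ D ∩ S and x ∉ A, from which x ∈ D.

Reverse inclusion. This inclusion fails. Take A = ∅, D = {1}, S = ∅; then 1 ∈ D but 1 ∉ ((S ∩ D) ∖ (A ∖ D)) ∖ ((A ∖ S) ∪ (A ∩ D)).

Only the forward inclusion holds.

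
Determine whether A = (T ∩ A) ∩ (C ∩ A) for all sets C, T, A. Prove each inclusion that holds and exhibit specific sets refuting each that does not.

Only the reverse inclusion holds.

Forward inclusion. This inclusion fails. Take C = ∅, T = ∅, A = {1}; then 1 ∈ A but 1 ∉ (T ∩ A) ∩ (C ∩ A).

Reverse inclusion. Let x ∈ (T ∩ A) ∩ (C ∩ A). Then x ∈ C ∩ T ∩ A, from which x ∈ A.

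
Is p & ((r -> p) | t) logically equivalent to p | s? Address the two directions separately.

(⇒) holds; (⇐) fails.

(→) Assume the antecedent. If p is true, p | s reduces to true regardless of the other variables. If p is false, the antecedent cannot hold. Either way p | s holds.

(←) This fails. Under t = F, s = T, r = F, p = F, the left side is false but the right side is true.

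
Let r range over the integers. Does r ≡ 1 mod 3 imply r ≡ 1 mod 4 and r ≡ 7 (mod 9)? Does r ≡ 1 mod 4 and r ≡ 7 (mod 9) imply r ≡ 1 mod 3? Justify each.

(→) This fails: r = 1 gives 1 ≡ 1 (mod 3) but 1 ≡ 1 (mod 9), so the conjunction on the right does not hold.

(←) Conversely, if r ≡ 1 (mod 4) and r ≡ 7 (mod 9), then by the Chinese remainder theorem r ≡ 25 (mod 36). Since 25 ≡ 1 (mod 3) and 3 ∣ 36, we get r ≡ 1 (mod 3).

Only the reverse direction holds.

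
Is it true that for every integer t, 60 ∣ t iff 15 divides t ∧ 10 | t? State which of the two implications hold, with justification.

The forward direction holds; the converse fails.

(⟹) If 60 ∣ t, write t = 60q. Since 60 = 4·15, t = 15·(4q), so 15 ∣ t; and since 60 = 6·10, t = 10·(6q), so 10 ∣ t.

(⟸) This fails: take t = 30. Both 15 ∣ 30 and 10 ∣ 30, yet 30 is not a multiple of 60 (since 30 = 0·60 + 30), so 60 ∤ 30.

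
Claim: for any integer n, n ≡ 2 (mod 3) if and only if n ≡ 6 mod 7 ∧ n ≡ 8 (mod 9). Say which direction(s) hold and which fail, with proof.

(⇒) This fails: n = 2 gives 2 ≡ 2 (mod 3) but 2 ≡ 2 (mod 7), so the conjunction on the right does not hold.

(⇐) Conversely, if n ≡ 6 (mod 7) and n ≡ 8 (mod 9), then by the Chinese remainder theorem n ≡ 62 (mod 63). Since 62 ≡ 2 (mod 3) and 3 ∣ 63, we get n ≡ 2 (mod 3).

Only the converse holds.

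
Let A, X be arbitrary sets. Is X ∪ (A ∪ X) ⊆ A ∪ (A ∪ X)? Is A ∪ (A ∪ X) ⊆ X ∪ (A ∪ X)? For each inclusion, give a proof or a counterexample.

The two sets are equal.

(⊆) Let x ∈ X ∪ (A ∪ X). Then either x ∈ A and x ∉ X; or x ∈ X and x ∉ A; or x ∈ A ∩ X. In each case x ∈ A ∪ (A ∪ X), so X ∪ (A ∪ X) ⊆ A ∪ (A ∪ X).

(⊇) Let x ∈ A ∪ (A ∪ X). Then either x ∈ A and x ∉ X; or x ∈ X and x ∉ A; or x ∈ A ∩ X. In each case x ∈ X ∪ (A ∪ X), so A ∪ (A ∪ X) ⊆ X ∪ (A ∪ X).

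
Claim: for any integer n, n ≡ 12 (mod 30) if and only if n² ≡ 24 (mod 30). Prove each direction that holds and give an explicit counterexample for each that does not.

(→) Suppose n ≡ 12 (mod 30). Write n = 30j + 12. Then (30j + 12)² = 900j² + 720j + 144 = 30(30j² + 24j + 4) + 24, so n² ≡ 24 (mod 30).

(←) This fails: take n = 18. Then 18² = 324 ≡ 24 (mod 30), yet 18 ≡ 18 (mod 30), not 12.

Not equivalent: only (⇒) holds.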